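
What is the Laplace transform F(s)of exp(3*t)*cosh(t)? (s - 3)/((s - 3)^2-1)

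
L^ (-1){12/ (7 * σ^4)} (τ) 2 * τ^3/7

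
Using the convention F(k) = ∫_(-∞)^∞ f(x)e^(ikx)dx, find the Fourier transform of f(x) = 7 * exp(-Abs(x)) 14/(k^2 + 1)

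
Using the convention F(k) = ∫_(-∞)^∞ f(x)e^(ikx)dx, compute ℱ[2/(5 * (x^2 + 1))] 2 * pi * exp(-Abs(k))/5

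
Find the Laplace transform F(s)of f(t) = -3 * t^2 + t s^(-2)-6/s^3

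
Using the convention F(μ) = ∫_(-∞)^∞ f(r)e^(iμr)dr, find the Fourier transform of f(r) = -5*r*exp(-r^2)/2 -5*I*sqrt(pi)*μ*exp(-μ^2/4)/4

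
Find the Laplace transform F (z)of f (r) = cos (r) z/ (z^2 + 1)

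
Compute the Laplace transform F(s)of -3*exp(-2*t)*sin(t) -3/((s+2)^2+1)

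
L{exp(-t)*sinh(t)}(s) 1/(s*(s + 2))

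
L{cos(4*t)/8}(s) s/(8*(s^2 + 16))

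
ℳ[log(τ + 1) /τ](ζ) -pi * csc(pi * ζ) /(ζ - 1) 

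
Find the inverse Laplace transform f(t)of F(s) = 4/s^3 2*t^2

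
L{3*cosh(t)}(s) 3*s/(s^2 - 1)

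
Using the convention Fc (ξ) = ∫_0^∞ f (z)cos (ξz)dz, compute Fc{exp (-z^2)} sqrt (pi)*exp (-ξ^2/4)/2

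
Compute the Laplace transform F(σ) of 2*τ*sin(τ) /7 4*σ/(7*(σ^2 + 1) ^2) 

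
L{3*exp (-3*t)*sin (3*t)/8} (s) 9/ (8*( (s+3)^2+9))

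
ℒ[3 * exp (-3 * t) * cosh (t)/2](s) 3 * (s + 3)/ (2 * ( (s + 3)^2 - 1))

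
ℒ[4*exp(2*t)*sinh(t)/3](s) 4/(3*((s - 2)^2 - 1))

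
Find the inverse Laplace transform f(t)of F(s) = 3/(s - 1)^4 t^3*exp(t)/2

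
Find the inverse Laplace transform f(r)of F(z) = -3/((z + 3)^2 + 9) -exp(-3 * r) * sin(3 * r)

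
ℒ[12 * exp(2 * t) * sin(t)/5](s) 12/(5 * ((s - 2)^2 + 1))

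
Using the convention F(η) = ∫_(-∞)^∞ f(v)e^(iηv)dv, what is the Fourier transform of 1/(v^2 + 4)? pi*exp(-2*Abs(η))/2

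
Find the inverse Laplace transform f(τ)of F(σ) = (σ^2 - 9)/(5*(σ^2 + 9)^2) τ*cos(3*τ)/5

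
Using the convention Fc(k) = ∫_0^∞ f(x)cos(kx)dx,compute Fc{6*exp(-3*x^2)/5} sqrt(3)*sqrt(pi)*exp(-k^2/12)/5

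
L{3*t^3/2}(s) 9/s^4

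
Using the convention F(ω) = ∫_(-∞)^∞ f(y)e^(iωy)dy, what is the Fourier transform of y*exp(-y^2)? I*sqrt(pi)*ω*exp(-ω^2/4)/2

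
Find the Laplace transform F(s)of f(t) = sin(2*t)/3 2/(3*(s^2 + 4))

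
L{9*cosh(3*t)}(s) 9*s/(s^2 - 9)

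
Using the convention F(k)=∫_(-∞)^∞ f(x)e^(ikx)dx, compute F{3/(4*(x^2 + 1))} 3*pi*exp(-Abs(k))/4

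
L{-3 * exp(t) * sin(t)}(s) -3/((s - 1)^2 + 1)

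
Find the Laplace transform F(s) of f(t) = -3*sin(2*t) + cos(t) s/(s^2 + 1) - 6/(s^2 + 4) 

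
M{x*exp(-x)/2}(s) gamma(s+1)/2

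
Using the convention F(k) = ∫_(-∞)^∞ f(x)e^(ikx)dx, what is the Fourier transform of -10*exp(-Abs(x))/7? -20/(7*k^2 + 7)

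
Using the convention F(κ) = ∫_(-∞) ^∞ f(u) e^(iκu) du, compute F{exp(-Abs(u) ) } 2/(κ^2 + 1) 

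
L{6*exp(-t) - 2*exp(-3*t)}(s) 6/(s + 1) - 2/(s + 3)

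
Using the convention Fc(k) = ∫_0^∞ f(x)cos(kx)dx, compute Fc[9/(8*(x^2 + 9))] 3*pi*exp(-3*k)/16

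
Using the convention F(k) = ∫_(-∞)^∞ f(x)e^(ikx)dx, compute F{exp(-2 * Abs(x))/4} 1/(k^2+4)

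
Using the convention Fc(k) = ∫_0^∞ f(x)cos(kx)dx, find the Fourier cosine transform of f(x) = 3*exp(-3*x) 9/(k^2 + 9)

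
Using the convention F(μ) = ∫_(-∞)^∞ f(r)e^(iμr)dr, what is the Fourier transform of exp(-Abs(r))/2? 1/(μ^2 + 1)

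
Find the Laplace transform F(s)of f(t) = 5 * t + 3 5/s^2 + 3/s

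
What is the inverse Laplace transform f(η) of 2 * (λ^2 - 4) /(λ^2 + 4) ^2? 2 * η * cos(2 * η) 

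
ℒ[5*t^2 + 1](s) 10/s^3 + 1/s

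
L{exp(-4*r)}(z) 1/(z + 4)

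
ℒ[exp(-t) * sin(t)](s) 1/((s + 1) ^2 + 1) 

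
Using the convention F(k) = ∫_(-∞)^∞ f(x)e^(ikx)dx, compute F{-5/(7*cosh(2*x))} -5*pi/(14*cosh(pi*k/4))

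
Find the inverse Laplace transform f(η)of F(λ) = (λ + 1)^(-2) η*exp(-η)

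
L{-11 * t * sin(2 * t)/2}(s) -22 * s/(s^2 + 4)^2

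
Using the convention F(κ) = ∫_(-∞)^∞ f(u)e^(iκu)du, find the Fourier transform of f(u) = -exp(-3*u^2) -sqrt(3)*sqrt(pi)*exp(-κ^2/12)/3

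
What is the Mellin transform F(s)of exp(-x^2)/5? gamma(s/2)/10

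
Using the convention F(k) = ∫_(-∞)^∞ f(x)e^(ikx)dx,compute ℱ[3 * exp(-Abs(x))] 6/(k^2 + 1)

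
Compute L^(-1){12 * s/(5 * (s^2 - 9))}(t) 12 * cosh(3 * t)/5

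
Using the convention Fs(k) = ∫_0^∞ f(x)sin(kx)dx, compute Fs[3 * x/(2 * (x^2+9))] 3 * pi * exp(-3 * k)/4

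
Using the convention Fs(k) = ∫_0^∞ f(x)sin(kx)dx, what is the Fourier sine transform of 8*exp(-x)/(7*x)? 8*atan(k)/7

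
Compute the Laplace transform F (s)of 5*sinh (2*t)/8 5/ (4*(s^2 - 4))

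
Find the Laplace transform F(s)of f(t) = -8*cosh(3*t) -8*s/(s^2 - 9)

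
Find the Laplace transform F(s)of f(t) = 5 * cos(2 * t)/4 5 * s/(4 * (s^2+4))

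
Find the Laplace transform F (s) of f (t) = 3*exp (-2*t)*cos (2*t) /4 3*(s+2) / (4*( (s+2) ^2+4) ) 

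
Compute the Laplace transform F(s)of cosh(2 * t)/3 s/(3 * (s^2 - 4))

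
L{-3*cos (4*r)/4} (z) -3*z/ (4*z^2+64)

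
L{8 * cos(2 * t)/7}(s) 8 * s/(7 * (s^2+4))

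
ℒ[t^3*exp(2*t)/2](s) 3/(s - 2)^4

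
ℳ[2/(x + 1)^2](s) -2*pi*(s - 1)/sin(pi*s)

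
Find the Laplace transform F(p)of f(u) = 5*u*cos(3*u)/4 5*(p^2-9)/(4*(p^2 + 9)^2)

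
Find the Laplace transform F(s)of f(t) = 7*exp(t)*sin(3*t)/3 7/((s - 1)^2+9)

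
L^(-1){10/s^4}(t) 5*t^3/3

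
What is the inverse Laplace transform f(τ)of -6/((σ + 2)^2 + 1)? -6*exp(-2*τ)*sin(τ)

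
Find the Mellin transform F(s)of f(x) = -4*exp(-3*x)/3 -4*gamma(s)/(3*3^s)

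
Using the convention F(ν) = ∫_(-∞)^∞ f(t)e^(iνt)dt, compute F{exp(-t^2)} sqrt(pi)*exp(-ν^2/4)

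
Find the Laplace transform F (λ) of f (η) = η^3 6/λ^4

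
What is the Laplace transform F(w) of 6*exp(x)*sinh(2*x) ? 12/((w - 1) ^2-4) 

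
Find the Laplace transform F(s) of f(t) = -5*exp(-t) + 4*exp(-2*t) 4/(s + 2) - 5/(s + 1) 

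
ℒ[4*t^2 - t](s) 8/s^3 - 1/s^2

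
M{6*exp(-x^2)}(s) 3*gamma(s/2)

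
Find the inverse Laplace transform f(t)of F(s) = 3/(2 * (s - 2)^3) 3 * t^2 * exp(2 * t)/4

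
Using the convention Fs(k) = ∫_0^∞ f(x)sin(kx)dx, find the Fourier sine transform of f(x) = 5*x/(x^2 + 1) 5*pi*exp(-k)/2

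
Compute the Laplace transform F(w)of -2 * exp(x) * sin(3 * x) -6/((w - 1)^2+9)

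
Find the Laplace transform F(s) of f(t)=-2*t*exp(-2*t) -2/(s + 2) ^2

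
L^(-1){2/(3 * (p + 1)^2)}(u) 2 * u * exp(-u)/3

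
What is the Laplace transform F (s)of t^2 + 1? 2/s^3 + 1/s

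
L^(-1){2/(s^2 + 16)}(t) sin(4 * t)/2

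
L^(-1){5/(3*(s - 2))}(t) 5*exp(2*t)/3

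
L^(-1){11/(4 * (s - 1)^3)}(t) 11 * t^2 * exp(t)/8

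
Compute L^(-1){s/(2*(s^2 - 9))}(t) cosh(3*t)/2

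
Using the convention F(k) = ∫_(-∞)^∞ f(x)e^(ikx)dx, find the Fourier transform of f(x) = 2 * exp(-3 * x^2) 2 * sqrt(3) * sqrt(pi) * exp(-k^2/12)/3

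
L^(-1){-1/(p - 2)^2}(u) -u*exp(2*u)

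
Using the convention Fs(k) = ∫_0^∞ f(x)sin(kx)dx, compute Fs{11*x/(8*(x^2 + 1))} 11*pi*exp(-k)/16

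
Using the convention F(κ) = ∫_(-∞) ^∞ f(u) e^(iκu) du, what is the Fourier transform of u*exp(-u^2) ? I*sqrt(pi)*κ*exp(-κ^2/4) /2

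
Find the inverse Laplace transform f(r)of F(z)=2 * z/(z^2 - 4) 2 * cosh(2 * r)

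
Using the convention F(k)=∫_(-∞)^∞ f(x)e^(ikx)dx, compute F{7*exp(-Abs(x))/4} 7/(2*(k^2 + 1))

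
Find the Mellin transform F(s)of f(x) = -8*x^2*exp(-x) -8*gamma(s + 2)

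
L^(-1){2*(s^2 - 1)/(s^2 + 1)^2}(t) 2*t*cos(t)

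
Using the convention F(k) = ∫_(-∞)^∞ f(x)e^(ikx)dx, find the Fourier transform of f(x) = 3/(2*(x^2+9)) pi*exp(-3*Abs(k))/2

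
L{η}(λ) λ^(-2)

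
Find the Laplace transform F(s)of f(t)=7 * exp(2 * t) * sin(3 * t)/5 21/(5 * ((s - 2)^2+9))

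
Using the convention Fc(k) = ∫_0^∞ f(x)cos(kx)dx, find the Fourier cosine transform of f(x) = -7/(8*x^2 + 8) -7*pi*exp(-k)/16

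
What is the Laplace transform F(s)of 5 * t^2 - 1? 10/s^3 - 1/s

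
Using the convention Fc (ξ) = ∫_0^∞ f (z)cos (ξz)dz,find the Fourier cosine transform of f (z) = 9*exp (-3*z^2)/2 3*sqrt (3)*sqrt (pi)*exp (-ξ^2/12)/4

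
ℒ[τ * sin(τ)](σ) 2 * σ/(σ^2 + 1)^2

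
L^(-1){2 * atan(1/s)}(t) 2 * sin(t)/t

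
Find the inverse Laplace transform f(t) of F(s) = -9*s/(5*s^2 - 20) -9*cosh(2*t) /5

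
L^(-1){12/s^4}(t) 2 * t^3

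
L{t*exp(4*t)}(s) (s - 4)^(-2)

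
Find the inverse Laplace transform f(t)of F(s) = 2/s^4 t^3/3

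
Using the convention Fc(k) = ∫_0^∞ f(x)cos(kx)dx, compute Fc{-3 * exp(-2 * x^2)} -3 * sqrt(2) * sqrt(pi) * exp(-k^2/8)/4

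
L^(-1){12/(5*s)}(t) 12/5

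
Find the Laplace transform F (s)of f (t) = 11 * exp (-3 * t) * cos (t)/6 11 * (s+3)/ (6 * ( (s+3)^2+1))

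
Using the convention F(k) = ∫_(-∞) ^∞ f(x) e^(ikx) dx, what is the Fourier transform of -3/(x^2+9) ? -pi*exp(-3*Abs(k) ) 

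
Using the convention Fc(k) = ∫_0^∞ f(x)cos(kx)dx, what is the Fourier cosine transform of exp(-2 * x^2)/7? sqrt(2) * sqrt(pi) * exp(-k^2/8)/28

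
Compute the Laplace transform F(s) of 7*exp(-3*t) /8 7/(8*(s + 3) ) 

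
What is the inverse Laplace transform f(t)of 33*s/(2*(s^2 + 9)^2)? 11*t*sin(3*t)/4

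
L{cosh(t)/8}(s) s/(8*(s^2 - 1))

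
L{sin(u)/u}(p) atan(1/p)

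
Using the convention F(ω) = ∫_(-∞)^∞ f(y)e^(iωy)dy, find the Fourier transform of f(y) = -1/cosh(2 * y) -pi/(2 * cosh(pi * ω/4))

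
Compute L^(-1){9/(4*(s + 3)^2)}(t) 9*t*exp(-3*t)/4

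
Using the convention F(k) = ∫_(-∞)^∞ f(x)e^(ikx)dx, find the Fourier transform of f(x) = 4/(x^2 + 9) 4*pi*exp(-3*Abs(k))/3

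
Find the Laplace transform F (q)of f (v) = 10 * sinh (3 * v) 30/ (q^2 - 9)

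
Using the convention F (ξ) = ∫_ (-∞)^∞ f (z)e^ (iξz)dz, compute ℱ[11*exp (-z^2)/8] 11*sqrt (pi)*exp (-ξ^2/4)/8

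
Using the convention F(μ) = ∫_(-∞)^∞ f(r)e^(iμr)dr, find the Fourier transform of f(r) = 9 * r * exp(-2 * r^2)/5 9 * sqrt(2) * I * sqrt(pi) * μ * exp(-μ^2/8)/40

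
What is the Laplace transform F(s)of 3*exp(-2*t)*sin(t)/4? 3/(4*((s + 2)^2 + 1))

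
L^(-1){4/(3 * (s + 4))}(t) 4 * exp(-4 * t)/3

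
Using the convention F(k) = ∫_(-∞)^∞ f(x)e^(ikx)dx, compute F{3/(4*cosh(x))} 3*pi/(4*cosh(pi*k/2))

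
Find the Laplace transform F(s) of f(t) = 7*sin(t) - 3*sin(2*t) 7/(s^2 + 1) - 6/(s^2 + 4) 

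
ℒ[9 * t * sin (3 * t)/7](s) 54 * s/ (7 * (s^2 + 9)^2)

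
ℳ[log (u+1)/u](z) -pi * csc (pi * z)/ (z - 1)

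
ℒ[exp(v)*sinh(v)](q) 1/(q*(q - 2))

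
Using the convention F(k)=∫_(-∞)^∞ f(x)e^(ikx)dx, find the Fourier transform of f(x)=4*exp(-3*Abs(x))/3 8/(k^2 + 9)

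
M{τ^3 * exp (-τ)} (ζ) gamma (ζ + 3)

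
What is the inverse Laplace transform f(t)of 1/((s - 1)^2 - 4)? exp(t)*sinh(2*t)/2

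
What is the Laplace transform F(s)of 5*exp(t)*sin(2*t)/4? 5/(2*((s - 1)^2 + 4))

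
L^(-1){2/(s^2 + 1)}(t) 2*sin(t)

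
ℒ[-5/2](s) -5/(2 * s) 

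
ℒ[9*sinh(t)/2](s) 9/(2*(s^2 - 1))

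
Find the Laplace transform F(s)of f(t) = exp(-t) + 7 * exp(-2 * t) 7/(s + 2) + 1/(s + 1)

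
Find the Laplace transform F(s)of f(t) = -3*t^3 -18/s^4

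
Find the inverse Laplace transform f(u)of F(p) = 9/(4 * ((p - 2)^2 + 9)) 3 * exp(2 * u) * sin(3 * u)/4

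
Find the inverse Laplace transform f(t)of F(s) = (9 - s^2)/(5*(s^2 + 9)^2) -t*cos(3*t)/5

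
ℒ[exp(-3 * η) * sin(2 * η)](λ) 2/((λ + 3)^2 + 4)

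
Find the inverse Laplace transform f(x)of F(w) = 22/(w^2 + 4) 11 * sin(2 * x)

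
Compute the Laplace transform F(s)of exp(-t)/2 1/(2 * (s + 1))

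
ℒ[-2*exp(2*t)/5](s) -2/(5*s - 10)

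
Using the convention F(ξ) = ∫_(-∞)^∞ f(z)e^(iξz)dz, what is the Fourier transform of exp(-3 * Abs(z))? 6/(ξ^2 + 9)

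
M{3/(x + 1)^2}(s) -3*pi*(s - 1)/sin(pi*s)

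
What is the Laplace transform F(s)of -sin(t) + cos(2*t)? s/(s^2 + 4) - 1/(s^2 + 1)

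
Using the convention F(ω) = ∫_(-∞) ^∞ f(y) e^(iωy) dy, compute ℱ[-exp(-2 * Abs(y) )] -4/(ω^2 + 4) 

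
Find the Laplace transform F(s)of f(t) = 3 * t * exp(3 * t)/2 3/(2 * (s - 3)^2)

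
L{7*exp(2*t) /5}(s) 7/(5*(s - 2) ) 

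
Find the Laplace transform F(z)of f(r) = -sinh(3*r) -3/(z^2 - 9)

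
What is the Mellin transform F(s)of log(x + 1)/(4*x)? -pi*csc(pi*s)/(4*s - 4)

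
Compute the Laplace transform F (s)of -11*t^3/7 -66/ (7*s^4)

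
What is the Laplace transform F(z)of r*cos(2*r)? (z^2 - 4)/(z^2+4)^2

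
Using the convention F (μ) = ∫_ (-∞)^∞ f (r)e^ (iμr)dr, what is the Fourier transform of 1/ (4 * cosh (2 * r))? pi/ (8 * cosh (pi * μ/4))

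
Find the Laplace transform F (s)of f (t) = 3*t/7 3/ (7*s^2)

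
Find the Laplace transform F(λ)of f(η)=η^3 6/λ^4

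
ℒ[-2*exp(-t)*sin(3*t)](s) -6/((s+1)^2+9)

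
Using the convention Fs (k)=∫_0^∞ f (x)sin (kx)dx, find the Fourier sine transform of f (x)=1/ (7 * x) pi/14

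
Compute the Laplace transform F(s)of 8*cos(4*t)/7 8*s/(7*(s^2 + 16))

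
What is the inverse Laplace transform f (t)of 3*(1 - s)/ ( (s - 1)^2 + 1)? -3*exp (t)*cos (t)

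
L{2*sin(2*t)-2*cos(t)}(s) 4/(s^2+4)-2*s/(s^2+1)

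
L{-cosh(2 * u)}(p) -p/(p^2 - 4)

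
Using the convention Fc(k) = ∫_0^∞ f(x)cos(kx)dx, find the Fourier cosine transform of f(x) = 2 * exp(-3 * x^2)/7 sqrt(3) * sqrt(pi) * exp(-k^2/12)/21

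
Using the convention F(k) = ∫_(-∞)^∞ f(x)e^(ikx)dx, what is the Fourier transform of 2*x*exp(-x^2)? I*sqrt(pi)*k*exp(-k^2/4)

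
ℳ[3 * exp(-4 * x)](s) 3 * gamma(s)/4^s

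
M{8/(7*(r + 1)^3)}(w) 4*pi*(w - 2)*(w - 1)/(7*sin(pi*w))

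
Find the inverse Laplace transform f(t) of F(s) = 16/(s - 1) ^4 8*t^3*exp(t) /3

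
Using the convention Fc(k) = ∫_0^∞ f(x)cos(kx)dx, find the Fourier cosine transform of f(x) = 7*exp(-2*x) 14/(k^2 + 4)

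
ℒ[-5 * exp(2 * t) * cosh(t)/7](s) 5 * (2 - s)/(7 * ((s - 2)^2 - 1))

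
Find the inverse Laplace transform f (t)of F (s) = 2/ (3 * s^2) 2 * t/3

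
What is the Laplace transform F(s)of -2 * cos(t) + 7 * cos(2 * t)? 7 * s/(s^2 + 4)-2 * s/(s^2 + 1)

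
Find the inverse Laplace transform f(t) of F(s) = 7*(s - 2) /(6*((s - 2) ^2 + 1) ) 7*exp(2*t)*cos(t) /6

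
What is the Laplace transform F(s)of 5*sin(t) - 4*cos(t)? 5/(s^2 + 1) - 4*s/(s^2 + 1)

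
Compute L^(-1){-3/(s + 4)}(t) -3*exp(-4*t)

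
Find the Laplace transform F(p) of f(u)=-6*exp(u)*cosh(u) 6*(1 - p) /(p*(p - 2) ) 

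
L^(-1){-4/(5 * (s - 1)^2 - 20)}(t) -2 * exp(t) * sinh(2 * t)/5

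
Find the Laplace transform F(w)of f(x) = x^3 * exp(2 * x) 6/(w - 2)^4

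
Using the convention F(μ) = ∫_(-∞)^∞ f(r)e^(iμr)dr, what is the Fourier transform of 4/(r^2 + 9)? 4*pi*exp(-3*Abs(μ))/3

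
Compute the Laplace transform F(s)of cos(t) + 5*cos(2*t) 5*s/(s^2 + 4) + s/(s^2 + 1)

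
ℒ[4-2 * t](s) 4/s - 2/s^2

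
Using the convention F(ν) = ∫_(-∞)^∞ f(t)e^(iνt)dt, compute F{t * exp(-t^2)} I * sqrt(pi) * ν * exp(-ν^2/4)/2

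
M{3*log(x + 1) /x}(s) -3*pi*csc(pi*s) /(s - 1) 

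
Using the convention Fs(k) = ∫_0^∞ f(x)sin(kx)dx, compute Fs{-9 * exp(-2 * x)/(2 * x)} -9 * atan(k/2)/2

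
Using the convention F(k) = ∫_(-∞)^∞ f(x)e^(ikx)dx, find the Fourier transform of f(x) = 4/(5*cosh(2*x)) 2*pi/(5*cosh(pi*k/4))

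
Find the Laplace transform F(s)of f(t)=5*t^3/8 15/(4*s^4)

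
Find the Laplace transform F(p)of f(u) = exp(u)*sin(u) 1/((p - 1)^2 + 1)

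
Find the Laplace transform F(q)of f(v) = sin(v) 1/(q^2 + 1)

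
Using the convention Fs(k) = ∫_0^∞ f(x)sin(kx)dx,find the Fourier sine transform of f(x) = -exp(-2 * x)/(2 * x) -atan(k/2)/2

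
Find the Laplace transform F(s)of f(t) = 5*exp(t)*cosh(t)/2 5*(s - 1)/(2*s*(s - 2))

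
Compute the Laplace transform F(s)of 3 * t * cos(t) 3 * (s^2 - 1)/(s^2 + 1)^2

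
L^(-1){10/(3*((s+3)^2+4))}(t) 5*exp(-3*t)*sin(2*t)/3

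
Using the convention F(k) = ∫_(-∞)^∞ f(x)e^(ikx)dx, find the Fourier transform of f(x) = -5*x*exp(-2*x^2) -5*sqrt(2)*I*sqrt(pi)*k*exp(-k^2/8)/8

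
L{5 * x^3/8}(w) 15/(4 * w^4)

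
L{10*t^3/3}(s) 20/s^4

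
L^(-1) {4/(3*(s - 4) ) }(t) 4*exp(4*t) /3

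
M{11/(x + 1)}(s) 11*pi*csc(pi*s)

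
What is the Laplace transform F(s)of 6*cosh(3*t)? 6*s/(s^2-9)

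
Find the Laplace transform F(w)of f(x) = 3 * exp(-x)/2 3/(2 * (w + 1))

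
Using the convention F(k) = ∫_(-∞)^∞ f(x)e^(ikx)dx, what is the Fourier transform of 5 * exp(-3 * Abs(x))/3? 10/(k^2+9)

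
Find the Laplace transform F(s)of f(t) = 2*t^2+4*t 4/s^3+4/s^2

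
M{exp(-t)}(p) gamma(p)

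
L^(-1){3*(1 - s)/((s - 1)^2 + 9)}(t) -3*exp(t)*cos(3*t)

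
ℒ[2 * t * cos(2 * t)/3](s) 2 * (s^2 - 4)/(3 * (s^2+4)^2)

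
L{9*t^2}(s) 18/s^3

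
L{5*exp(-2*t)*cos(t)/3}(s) 5*(s + 2)/(3*((s + 2)^2 + 1))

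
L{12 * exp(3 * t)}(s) 12/(s - 3)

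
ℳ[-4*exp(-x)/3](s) -4*gamma(s)/3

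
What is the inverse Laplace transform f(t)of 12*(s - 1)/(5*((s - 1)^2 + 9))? 12*exp(t)*cos(3*t)/5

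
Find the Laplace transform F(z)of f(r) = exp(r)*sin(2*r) 2/((z - 1)^2+4)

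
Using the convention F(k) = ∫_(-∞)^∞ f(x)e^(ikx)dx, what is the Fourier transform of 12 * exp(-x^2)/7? 12 * sqrt(pi) * exp(-k^2/4)/7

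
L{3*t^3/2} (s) 9/s^4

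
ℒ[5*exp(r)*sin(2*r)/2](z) 5/((z - 1)^2 + 4)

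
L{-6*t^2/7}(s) -12/(7*s^3)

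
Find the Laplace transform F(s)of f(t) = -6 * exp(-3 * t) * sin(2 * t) -12/((s+3)^2+4)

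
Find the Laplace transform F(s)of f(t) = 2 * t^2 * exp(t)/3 4/(3 * (s - 1)^3)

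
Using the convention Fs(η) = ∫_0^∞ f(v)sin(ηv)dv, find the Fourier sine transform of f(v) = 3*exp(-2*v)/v 3*atan(η/2)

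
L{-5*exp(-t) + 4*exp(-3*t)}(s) 4/(s + 3) - 5/(s + 1)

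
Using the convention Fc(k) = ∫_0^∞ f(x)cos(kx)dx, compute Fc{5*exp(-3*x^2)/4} 5*sqrt(3)*sqrt(pi)*exp(-k^2/12)/24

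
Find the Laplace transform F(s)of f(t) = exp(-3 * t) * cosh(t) (s + 3)/((s + 3)^2 - 1)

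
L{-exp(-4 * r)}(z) -1/(z + 4)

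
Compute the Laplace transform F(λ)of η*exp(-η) (λ+1)^(-2)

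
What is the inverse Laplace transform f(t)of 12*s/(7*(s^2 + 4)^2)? 3*t*sin(2*t)/7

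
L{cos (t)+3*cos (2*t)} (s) 3*s/ (s^2+4)+s/ (s^2+1)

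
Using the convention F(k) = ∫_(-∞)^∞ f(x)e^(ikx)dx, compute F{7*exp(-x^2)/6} 7*sqrt(pi)*exp(-k^2/4)/6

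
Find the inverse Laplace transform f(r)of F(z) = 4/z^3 2*r^2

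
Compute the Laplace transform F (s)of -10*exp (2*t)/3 -10/ (3*s - 6)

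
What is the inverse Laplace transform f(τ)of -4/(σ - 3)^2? -4 * τ * exp(3 * τ)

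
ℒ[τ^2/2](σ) σ^(-3)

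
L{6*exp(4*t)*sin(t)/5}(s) 6/(5*((s - 4)^2 + 1))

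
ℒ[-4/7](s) -4/(7*s)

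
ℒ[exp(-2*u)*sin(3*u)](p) 3/((p + 2)^2 + 9)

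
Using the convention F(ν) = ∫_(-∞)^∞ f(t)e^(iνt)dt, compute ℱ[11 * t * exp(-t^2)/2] 11 * I * sqrt(pi) * ν * exp(-ν^2/4)/4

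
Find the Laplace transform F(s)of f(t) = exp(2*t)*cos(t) (s - 2)/((s - 2)^2 + 1)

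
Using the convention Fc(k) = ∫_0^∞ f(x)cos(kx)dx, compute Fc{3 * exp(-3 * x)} 9/(k^2+9)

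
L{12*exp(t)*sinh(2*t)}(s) 24/((s - 1)^2 - 4)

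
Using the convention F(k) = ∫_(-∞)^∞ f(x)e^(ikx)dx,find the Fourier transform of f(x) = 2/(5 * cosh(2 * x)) pi/(5 * cosh(pi * k/4))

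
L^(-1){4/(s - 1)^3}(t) 2 * t^2 * exp(t)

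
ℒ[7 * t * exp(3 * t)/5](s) 7/(5 * (s - 3)^2)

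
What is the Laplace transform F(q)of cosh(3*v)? q/(q^2 - 9)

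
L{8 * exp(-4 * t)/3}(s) 8/(3 * (s + 4))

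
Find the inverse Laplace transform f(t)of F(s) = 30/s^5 5*t^4/4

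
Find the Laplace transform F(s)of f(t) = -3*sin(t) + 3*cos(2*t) 3*s/(s^2 + 4) - 3/(s^2 + 1)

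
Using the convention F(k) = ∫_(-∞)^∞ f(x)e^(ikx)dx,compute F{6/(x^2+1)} 6 * pi * exp(-Abs(k))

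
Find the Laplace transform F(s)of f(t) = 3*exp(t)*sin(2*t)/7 6/(7*((s - 1)^2 + 4))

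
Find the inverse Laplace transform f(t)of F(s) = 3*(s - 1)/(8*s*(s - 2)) 3*exp(t)*cosh(t)/8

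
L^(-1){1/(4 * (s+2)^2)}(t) t * exp(-2 * t)/4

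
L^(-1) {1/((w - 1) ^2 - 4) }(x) exp(x) * sinh(2 * x) /2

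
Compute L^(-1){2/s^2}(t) 2 * t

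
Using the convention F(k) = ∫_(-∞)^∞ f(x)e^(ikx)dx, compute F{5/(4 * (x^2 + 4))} 5 * pi * exp(-2 * Abs(k))/8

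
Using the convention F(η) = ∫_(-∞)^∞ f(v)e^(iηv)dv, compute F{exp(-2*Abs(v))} 4/(η^2 + 4)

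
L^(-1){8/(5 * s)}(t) 8/5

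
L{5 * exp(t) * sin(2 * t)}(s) 10/((s - 1)^2+4)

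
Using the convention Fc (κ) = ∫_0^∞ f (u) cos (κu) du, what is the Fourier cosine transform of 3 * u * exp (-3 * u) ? 3 * (9 - κ^2) / (κ^2 + 9) ^2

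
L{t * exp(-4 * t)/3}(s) 1/(3 * (s + 4)^2)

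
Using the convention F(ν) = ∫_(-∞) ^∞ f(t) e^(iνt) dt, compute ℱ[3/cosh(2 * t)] 3 * pi/(2 * cosh(pi * ν/4) ) 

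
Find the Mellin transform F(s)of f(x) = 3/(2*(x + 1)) 3*pi*csc(pi*s)/2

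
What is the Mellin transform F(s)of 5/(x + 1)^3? 5*pi*(s - 2)*(s - 1)/(2*sin(pi*s))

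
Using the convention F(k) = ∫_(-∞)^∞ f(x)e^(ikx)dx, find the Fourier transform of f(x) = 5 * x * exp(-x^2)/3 5 * I * sqrt(pi) * k * exp(-k^2/4)/6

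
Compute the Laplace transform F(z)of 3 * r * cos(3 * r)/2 3 * (z^2 - 9)/(2 * (z^2 + 9)^2)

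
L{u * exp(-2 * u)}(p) (p+2)^(-2)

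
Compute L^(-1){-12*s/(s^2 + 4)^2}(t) -3*t*sin(2*t)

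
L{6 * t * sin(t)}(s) 12 * s/(s^2 + 1)^2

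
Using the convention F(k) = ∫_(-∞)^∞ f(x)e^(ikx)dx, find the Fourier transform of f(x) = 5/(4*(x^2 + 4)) 5*pi*exp(-2*Abs(k))/8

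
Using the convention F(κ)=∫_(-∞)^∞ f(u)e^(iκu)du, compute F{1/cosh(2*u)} pi/(2*cosh(pi*κ/4))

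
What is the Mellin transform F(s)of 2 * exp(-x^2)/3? gamma(s/2)/3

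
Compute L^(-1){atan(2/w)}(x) sin(2*x)/x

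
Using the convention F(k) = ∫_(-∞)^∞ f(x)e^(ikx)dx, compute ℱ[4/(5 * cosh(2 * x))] 2 * pi/(5 * cosh(pi * k/4))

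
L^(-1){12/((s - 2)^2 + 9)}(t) 4*exp(2*t)*sin(3*t)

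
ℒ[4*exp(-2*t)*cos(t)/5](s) 4*(s + 2)/(5*((s + 2)^2 + 1))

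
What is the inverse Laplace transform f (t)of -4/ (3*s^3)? -2*t^2/3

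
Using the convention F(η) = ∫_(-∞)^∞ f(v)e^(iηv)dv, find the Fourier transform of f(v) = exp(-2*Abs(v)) 4/(η^2 + 4)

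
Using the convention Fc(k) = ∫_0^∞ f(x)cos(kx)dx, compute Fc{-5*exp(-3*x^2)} -5*sqrt(3)*sqrt(pi)*exp(-k^2/12)/6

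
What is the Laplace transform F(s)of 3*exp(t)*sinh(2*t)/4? 3/(2*((s - 1)^2 - 4))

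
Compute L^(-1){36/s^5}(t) 3 * t^4/2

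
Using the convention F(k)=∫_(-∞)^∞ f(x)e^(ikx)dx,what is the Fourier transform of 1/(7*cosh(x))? pi/(7*cosh(pi*k/2))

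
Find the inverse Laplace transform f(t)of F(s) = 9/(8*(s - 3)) 9*exp(3*t)/8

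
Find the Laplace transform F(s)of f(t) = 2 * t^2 4/s^3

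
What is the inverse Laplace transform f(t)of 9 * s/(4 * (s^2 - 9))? 9 * cosh(3 * t)/4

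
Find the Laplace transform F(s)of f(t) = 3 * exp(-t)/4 3/(4 * (s + 1))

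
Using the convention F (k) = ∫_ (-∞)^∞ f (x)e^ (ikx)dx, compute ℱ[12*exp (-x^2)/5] 12*sqrt (pi)*exp (-k^2/4)/5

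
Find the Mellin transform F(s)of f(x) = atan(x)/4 -pi * sec(pi * s/2)/(8 * s)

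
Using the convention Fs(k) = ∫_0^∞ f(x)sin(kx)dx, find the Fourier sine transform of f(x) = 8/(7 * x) 4 * pi/7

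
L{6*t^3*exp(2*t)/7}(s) 36/(7*(s - 2)^4)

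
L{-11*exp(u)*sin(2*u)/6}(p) -11/(3*(p - 1)^2 + 12)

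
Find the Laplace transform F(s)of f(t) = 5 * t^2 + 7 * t 7/s^2 + 10/s^3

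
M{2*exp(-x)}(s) 2*gamma(s)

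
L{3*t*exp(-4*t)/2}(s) 3/(2*(s+4)^2)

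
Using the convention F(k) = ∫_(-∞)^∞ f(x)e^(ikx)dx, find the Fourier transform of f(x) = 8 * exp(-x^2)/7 8 * sqrt(pi) * exp(-k^2/4)/7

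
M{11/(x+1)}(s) 11*pi*csc(pi*s)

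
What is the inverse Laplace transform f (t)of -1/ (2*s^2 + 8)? -sin (2*t)/4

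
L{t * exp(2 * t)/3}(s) 1/(3 * (s - 2)^2)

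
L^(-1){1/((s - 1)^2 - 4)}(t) exp(t)*sinh(2*t)/2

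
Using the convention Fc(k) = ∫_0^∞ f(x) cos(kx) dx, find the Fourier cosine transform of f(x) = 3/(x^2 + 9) pi*exp(-3*k) /2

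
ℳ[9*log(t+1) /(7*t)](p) -9*pi*csc(pi*p) /(7*p - 7) 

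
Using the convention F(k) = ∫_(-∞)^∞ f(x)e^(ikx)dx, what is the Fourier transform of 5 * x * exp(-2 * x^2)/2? 5 * sqrt(2) * I * sqrt(pi) * k * exp(-k^2/8)/16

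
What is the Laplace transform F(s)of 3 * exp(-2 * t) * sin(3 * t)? 9/((s + 2)^2 + 9)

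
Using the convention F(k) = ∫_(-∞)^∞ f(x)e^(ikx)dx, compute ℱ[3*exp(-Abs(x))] 6/(k^2 + 1)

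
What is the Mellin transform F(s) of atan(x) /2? -pi * sec(pi * s/2) /(4 * s) 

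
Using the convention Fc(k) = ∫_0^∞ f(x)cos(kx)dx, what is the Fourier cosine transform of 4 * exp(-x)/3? 4/(3 * (k^2 + 1))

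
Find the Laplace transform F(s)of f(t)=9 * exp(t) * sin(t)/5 9/(5 * ((s - 1)^2 + 1))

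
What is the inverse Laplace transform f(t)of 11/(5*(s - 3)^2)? 11*t*exp(3*t)/5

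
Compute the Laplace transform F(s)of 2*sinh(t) 2/(s^2 - 1)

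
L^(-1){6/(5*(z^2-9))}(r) 2*sinh(3*r)/5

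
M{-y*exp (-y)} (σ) -gamma (σ+1)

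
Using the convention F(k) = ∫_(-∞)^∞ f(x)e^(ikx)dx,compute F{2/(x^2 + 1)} 2 * pi * exp(-Abs(k))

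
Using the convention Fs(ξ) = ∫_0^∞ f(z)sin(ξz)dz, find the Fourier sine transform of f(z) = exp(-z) ξ/(ξ^2 + 1)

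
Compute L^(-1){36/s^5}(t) 3*t^4/2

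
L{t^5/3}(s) 40/s^6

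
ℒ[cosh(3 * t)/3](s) s/(3 * (s^2-9))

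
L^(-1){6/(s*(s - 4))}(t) 3*exp(2*t)*sinh(2*t)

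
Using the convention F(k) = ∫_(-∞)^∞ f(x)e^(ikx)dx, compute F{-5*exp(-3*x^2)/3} -5*sqrt(3)*sqrt(pi)*exp(-k^2/12)/9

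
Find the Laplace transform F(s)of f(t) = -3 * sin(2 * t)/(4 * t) -3 * atan(2/s)/4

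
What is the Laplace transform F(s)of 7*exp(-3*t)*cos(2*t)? 7*(s + 3)/((s + 3)^2 + 4)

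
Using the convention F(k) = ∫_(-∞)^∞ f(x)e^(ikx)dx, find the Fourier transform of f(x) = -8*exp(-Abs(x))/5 -16/(5*k^2 + 5)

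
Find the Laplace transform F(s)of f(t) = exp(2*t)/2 1/(2*(s - 2))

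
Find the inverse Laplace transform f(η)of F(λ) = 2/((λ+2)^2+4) exp(-2*η)*sin(2*η)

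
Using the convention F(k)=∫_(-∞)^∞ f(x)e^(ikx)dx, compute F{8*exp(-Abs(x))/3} 16/(3*(k^2+1))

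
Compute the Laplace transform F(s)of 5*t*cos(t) 5*(s^2 - 1)/(s^2 + 1)^2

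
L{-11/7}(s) -11/(7*s)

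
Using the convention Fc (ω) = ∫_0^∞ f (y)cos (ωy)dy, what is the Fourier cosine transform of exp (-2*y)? 2/ (ω^2 + 4)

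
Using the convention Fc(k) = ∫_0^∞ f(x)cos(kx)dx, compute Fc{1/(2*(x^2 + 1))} pi*exp(-k)/4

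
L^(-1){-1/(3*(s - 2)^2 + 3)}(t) -exp(2*t)*sin(t)/3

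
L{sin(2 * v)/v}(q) atan(2/q)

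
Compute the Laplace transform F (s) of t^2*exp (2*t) 2/ (s - 2) ^3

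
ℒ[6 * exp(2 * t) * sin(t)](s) 6/((s - 2)^2 + 1)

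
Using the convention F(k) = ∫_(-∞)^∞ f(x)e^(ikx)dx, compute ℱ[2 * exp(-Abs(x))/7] 4/(7 * (k^2 + 1))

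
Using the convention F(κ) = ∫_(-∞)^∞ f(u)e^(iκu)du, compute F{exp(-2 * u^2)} sqrt(2) * sqrt(pi) * exp(-κ^2/8)/2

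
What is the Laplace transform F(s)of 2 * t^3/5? 12/(5 * s^4)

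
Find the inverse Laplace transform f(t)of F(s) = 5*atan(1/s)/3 5*sin(t)/(3*t)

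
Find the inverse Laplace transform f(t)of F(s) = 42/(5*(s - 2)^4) 7*t^3*exp(2*t)/5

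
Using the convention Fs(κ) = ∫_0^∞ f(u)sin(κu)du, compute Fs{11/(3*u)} 11*pi/6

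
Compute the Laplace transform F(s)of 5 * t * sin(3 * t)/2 15 * s/(s^2 + 9)^2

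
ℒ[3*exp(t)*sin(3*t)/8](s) 9/(8*((s - 1)^2 + 9))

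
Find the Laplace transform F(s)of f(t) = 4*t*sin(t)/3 8*s/(3*(s^2 + 1)^2)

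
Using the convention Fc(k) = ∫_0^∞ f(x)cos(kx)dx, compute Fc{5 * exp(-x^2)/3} 5 * sqrt(pi) * exp(-k^2/4)/6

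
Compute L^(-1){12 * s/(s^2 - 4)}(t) 12 * cosh(2 * t)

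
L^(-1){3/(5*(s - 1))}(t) 3*exp(t)/5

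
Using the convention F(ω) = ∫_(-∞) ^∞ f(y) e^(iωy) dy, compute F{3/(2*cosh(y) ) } 3*pi/(2*cosh(pi*ω/2) ) 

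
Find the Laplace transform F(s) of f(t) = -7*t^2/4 -7/(2*s^3) 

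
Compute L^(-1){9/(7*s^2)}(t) 9*t/7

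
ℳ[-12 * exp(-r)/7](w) -12 * gamma(w)/7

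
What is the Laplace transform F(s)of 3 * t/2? 3/(2 * s^2)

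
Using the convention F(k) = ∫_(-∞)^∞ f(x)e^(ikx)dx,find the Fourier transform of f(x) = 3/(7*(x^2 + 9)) pi*exp(-3*Abs(k))/7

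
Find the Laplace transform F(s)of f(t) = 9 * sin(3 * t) 27/(s^2 + 9)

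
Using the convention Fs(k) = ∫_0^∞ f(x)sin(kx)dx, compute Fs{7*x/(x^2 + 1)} 7*pi*exp(-k)/2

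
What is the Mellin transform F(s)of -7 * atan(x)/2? 7 * pi * sec(pi * s/2)/(4 * s)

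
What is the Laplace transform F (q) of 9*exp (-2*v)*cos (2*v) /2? 9*(q+2) / (2*( (q+2) ^2+4) ) 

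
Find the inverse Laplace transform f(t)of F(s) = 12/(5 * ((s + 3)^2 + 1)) 12 * exp(-3 * t) * sin(t)/5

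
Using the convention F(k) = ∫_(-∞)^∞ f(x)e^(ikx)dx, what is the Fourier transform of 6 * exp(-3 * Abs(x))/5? 36/(5 * (k^2 + 9))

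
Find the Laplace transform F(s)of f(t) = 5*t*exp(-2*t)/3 5/(3*(s + 2)^2)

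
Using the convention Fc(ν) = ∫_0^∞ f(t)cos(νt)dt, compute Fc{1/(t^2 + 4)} pi * exp(-2 * ν)/4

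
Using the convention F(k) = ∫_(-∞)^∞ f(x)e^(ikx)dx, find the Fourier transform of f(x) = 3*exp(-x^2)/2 3*sqrt(pi)*exp(-k^2/4)/2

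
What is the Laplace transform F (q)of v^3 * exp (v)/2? 3/ (q - 1)^4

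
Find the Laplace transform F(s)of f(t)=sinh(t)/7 1/(7*(s^2 - 1))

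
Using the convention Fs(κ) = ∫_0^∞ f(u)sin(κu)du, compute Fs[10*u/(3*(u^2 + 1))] 5*pi*exp(-κ)/3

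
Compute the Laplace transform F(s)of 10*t 10/s^2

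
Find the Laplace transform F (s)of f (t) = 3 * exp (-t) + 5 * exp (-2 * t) 5/ (s + 2) + 3/ (s + 1)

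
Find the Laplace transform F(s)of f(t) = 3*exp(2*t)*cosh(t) 3*(s - 2)/((s - 2)^2 - 1)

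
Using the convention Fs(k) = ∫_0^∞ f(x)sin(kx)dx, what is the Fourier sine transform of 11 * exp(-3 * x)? 11 * k/(k^2 + 9)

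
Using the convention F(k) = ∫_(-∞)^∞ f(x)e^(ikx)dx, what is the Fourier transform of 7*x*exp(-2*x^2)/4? 7*sqrt(2)*I*sqrt(pi)*k*exp(-k^2/8)/32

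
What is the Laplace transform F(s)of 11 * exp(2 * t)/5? 11/(5 * (s - 2))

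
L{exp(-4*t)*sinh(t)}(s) 1/((s + 4)^2-1)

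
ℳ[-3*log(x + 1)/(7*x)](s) 3*pi*csc(pi*s)/(7*(s - 1))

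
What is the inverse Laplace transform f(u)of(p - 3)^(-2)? u*exp(3*u)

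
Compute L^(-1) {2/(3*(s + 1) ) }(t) 2*exp(-t) /3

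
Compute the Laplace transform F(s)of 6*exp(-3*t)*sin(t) 6/((s + 3)^2 + 1)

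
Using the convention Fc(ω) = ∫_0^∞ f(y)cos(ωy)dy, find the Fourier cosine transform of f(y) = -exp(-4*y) -4/(ω^2 + 16)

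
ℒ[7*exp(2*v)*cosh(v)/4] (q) 7*(q - 2)/(4*((q - 2)^2 - 1))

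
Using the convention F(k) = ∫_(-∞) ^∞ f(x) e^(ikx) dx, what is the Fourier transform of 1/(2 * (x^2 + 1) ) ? pi * exp(-Abs(k) ) /2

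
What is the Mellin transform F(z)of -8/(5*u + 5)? -8*pi*csc(pi*z)/5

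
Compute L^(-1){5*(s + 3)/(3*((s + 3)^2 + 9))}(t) 5*exp(-3*t)*cos(3*t)/3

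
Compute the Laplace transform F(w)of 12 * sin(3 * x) 36/(w^2 + 9)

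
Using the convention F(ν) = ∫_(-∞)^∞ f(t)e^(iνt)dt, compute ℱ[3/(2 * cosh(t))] 3 * pi/(2 * cosh(pi * ν/2))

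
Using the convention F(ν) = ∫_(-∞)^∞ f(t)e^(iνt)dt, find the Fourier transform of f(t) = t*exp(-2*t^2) sqrt(2)*I*sqrt(pi)*ν*exp(-ν^2/8)/8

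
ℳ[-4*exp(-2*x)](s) -2^(2 - s)*gamma(s) 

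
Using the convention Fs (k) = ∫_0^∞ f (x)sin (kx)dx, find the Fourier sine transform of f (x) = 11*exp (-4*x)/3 11*k/ (3*(k^2+16))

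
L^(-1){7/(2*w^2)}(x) 7*x/2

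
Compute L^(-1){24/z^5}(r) r^4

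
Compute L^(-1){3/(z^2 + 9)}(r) sin(3 * r)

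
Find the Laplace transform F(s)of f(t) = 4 4/s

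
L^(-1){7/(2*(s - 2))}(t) 7*exp(2*t)/2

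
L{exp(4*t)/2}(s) 1/(2*(s - 4))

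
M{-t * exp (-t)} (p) -gamma (p + 1)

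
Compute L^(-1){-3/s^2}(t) -3*t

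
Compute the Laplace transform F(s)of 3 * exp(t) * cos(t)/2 3 * (s - 1)/(2 * ((s - 1)^2 + 1))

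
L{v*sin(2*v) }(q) 4*q/(q^2 + 4) ^2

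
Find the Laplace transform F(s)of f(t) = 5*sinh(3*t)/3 5/(s^2 - 9)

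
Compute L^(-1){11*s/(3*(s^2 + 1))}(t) 11*cos(t)/3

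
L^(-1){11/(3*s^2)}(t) 11*t/3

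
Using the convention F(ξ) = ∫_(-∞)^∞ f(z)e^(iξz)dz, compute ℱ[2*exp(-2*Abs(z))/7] 8/(7*(ξ^2+4))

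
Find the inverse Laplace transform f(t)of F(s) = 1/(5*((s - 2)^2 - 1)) exp(2*t)*sinh(t)/5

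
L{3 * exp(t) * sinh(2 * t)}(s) 6/((s - 1)^2-4)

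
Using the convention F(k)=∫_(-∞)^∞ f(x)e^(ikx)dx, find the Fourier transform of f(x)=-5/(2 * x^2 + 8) -5 * pi * exp(-2 * Abs(k))/4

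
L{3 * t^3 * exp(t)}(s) 18/(s - 1)^4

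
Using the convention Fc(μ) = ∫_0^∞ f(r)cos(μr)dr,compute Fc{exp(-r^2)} sqrt(pi)*exp(-μ^2/4)/2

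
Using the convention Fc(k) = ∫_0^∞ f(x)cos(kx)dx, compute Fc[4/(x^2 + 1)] 2 * pi * exp(-k)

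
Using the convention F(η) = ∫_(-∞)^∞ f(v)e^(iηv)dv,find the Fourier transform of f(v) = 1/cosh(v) pi/cosh(pi * η/2)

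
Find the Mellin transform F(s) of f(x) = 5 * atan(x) -5 * pi * sec(pi * s/2) /(2 * s) 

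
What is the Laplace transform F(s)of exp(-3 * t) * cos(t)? (s + 3)/((s + 3)^2 + 1)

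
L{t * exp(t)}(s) (s - 1)^(-2)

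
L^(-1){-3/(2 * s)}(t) -3/2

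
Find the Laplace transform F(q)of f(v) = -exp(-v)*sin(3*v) -3/((q + 1)^2 + 9)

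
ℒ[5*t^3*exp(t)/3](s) 10/(s - 1)^4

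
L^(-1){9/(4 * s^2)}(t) 9 * t/4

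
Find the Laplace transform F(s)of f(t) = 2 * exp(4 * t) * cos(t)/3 2 * (s - 4)/(3 * ((s - 4)^2 + 1))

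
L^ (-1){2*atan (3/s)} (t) 2*sin (3*t)/t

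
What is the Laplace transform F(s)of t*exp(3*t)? (s - 3)^(-2)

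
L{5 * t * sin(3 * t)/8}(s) 15 * s/(4 * (s^2 + 9)^2)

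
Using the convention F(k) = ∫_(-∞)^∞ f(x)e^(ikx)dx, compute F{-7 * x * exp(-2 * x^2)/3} -7 * sqrt(2) * I * sqrt(pi) * k * exp(-k^2/8)/24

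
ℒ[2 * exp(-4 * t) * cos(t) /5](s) 2 * (s + 4) /(5 * ((s + 4) ^2 + 1) ) 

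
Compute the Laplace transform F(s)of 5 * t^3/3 10/s^4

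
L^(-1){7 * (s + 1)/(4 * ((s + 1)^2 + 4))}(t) 7 * exp(-t) * cos(2 * t)/4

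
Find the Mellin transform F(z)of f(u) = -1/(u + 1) -pi*csc(pi*z)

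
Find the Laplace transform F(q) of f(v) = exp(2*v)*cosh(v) (q - 2) /((q - 2) ^2 - 1) 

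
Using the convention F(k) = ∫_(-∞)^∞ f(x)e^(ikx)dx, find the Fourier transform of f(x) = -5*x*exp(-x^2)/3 -5*I*sqrt(pi)*k*exp(-k^2/4)/6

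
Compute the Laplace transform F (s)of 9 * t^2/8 9/ (4 * s^3)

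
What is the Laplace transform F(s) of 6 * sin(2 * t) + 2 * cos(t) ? 12/(s^2 + 4) + 2 * s/(s^2 + 1) 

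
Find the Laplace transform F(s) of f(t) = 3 3/s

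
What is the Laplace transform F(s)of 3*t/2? 3/(2*s^2)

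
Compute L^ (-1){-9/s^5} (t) -3*t^4/8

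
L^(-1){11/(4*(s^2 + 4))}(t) 11*sin(2*t)/8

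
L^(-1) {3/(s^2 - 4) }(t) 3*sinh(2*t) /2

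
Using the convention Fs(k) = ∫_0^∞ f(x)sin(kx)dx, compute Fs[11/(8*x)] 11*pi/16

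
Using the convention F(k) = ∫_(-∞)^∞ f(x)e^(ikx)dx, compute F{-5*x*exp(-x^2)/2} -5*I*sqrt(pi)*k*exp(-k^2/4)/4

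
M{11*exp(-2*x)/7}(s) 11*gamma(s)/(7*2^s)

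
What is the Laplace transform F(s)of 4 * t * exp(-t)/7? 4/(7 * (s + 1)^2)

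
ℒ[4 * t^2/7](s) 8/(7 * s^3) 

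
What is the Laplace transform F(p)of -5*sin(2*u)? -10/(p^2 + 4)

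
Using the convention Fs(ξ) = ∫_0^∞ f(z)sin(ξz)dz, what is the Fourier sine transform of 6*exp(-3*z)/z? 6*atan(ξ/3)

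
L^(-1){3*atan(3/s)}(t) 3*sin(3*t)/t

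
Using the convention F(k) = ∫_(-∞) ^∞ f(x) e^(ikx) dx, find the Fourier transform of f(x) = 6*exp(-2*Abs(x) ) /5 24/(5*(k^2 + 4) ) 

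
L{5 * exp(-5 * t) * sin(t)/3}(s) 5/(3 * ((s + 5)^2 + 1))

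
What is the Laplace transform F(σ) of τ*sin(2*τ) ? 4*σ/(σ^2+4) ^2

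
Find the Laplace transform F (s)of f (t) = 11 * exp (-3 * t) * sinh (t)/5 11/ (5 * ( (s + 3)^2-1))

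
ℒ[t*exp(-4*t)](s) (s + 4)^(-2)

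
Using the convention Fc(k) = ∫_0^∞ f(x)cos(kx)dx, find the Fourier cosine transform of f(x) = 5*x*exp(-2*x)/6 5*(4 - k^2)/(6*(k^2 + 4)^2)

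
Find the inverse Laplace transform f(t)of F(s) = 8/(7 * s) 8/7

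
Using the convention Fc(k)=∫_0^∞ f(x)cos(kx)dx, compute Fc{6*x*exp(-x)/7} 6*(1 - k^2)/(7*(k^2+1)^2)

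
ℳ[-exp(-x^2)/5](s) -gamma(s/2)/10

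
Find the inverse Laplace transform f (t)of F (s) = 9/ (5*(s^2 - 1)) 9*sinh (t)/5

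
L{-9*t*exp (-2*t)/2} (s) -9/ (2*(s + 2)^2)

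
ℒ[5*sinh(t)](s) 5/(s^2 - 1)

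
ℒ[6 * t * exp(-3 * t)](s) 6/(s + 3)^2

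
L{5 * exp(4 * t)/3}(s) 5/(3 * (s - 4))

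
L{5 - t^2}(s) 5/s - 2/s^3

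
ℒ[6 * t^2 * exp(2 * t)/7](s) 12/(7 * (s - 2)^3)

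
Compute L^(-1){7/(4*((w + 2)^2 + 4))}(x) 7*exp(-2*x)*sin(2*x)/8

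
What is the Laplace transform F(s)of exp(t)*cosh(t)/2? (s - 1)/(2*s*(s - 2))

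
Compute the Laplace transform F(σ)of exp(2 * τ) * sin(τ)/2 1/(2 * ((σ - 2)^2 + 1))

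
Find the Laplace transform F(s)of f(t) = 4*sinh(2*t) 8/(s^2 - 4)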